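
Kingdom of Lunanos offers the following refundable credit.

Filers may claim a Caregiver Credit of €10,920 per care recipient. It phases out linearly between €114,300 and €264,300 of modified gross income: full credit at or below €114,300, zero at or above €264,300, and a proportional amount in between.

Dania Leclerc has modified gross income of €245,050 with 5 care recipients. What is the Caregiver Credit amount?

€7,007

Caregiver Credit: base = 5 × €10,920 = €54,600. €245,050 is €130,750 into a €150,000 phase-out range, leaving 19,250/150,000 of the credit: €54,600 × 19,250/150,000 = €7,007.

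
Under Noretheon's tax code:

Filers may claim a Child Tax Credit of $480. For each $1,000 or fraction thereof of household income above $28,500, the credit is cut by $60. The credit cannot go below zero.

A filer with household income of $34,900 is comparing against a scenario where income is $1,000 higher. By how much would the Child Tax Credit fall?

At $34,900 — income exceeds $28,500 by $6,400, which is 7 full-or-partial $1,000 increments; reduction = 7 × $60 = $420, leaving $60.
At $35,900 — income exceeds $28,500 by $7,400 → 8 increments × $60 = $480 ≥ base, so the credit is $0.
Lost: $60 − $0 = $60.

$60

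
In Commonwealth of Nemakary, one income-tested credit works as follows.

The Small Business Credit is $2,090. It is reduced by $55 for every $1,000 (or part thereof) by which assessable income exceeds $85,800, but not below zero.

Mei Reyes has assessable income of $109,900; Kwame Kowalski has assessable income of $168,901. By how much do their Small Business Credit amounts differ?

Mei ($109,900): Small Business Credit: income exceeds $85,800 by $24,100, which is 25 full-or-partial $1,000 increments; reduction = 25 × $55 = $1,375, leaving $715.
Kwame ($168,901): Small Business Credit: income exceeds $85,800 by $83,101 → 84 increments × $55 = $4,620 ≥ base, so the credit is $0.
Difference: |$715 − $0| = $715.

$715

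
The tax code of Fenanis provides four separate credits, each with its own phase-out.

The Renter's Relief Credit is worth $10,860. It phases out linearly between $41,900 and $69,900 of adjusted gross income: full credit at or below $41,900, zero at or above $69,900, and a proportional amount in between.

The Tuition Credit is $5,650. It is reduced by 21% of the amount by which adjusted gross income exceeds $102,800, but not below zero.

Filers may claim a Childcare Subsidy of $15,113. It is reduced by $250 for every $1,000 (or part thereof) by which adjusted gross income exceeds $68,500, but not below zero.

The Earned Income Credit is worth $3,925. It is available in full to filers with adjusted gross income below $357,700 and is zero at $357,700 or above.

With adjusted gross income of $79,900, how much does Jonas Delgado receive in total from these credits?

Renter's Relief Credit: $79,900 is at or above $69,900, so the credit is $0.
Tuition Credit: $79,900 is at or below the $102,800 threshold, so the full $5,650 applies.
Childcare Subsidy: income exceeds $68,500 by $11,400, which is 12 full-or-partial $1,000 increments; reduction = 12 × $250 = $3,000, leaving $12,113.
Earned Income Credit: $79,900 is below the $357,700 cutoff, so the full $3,925 applies.
Total: $0 + $5,650 + $12,113 + $3,925 = $21,688.

$21,688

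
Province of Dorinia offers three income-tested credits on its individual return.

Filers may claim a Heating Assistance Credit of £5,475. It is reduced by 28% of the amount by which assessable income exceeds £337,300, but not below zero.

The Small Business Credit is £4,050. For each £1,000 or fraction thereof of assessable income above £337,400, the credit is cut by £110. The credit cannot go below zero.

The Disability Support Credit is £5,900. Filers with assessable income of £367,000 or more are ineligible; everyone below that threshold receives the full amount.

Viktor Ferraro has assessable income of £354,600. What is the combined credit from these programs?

Heating Assistance Credit: 28% of the £17,300 excess over £337,300 is £4,844; credit = £5,475 − £4,844 = £631.
Small Business Credit: income exceeds £337,400 by £17,200, which is 18 full-or-partial £1,000 increments; reduction = 18 × £110 = £1,980, leaving £2,070.
Disability Support Credit: £354,600 is below the £367,000 cutoff, so the full £5,900 applies.
Total: £631 + £2,070 + £5,900 = £8,601.

£8,601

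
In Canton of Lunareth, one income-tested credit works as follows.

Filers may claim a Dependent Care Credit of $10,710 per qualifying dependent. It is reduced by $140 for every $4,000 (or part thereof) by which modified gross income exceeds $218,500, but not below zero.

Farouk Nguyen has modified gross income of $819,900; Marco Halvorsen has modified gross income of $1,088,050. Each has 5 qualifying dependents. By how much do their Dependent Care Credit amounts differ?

$9,380

Farouk ($819,900): Dependent Care Credit: base = 5 × $10,710 = $53,550. income exceeds $218,500 by $601,400, which is 151 full-or-partial $4,000 increments; reduction = 151 × $140 = $21,140, leaving $32,410.
Marco ($1,088,050): Dependent Care Credit: base = 5 × $10,710 = $53,550. income exceeds $218,500 by $869,550, which is 218 full-or-partial $4,000 increments; reduction = 218 × $140 = $30,520, leaving $23,030.
Difference: |$32,410 − $23,030| = $9,380.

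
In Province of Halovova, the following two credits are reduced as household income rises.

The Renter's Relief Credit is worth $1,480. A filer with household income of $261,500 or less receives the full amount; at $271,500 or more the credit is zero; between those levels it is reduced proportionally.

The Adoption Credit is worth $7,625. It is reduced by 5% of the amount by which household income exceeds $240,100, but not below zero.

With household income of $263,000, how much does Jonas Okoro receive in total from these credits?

Renter's Relief Credit: $263,000 is $1,500 into a $10,000 phase-out range, leaving 8,500/10,000 of the credit: $1,480 × 8,500/10,000 = $1,258.
Adoption Credit: 5% of the $22,900 excess over $240,100 is $1,145; credit = $7,625 − $1,145 = $6,480.
Total: $1,258 + $6,480 = $7,738.

$7,738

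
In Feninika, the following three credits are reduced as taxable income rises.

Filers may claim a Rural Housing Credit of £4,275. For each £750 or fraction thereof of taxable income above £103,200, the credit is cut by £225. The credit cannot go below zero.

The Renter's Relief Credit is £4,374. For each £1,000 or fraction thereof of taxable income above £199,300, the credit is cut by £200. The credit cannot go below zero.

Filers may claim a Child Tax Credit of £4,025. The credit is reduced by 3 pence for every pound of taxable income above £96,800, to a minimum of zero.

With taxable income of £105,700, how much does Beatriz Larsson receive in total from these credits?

£11,507

Rural Housing Credit: income exceeds £103,200 by £2,500, which is 4 full-or-partial £750 increments; reduction = 4 × £225 = £900, leaving £3,375.
Renter's Relief Credit: £105,700 is at or below the £199,300 threshold, so the full £4,374 applies.
Child Tax Credit: 3% of the £8,900 excess over £96,800 is £267; credit = £4,025 − £267 = £3,758.
Total: £3,375 + £4,374 + £3,758 = £11,507.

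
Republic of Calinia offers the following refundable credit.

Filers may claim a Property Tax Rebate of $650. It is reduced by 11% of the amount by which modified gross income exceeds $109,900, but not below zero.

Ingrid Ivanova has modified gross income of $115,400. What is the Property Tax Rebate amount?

Property Tax Rebate: 11% of the $5,500 excess over $109,900 is $605; credit = $650 − $605 = $45.

$45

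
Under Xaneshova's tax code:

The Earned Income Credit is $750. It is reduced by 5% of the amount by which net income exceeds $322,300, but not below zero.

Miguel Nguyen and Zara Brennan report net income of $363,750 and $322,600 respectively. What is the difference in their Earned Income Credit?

Miguel ($363,750): Earned Income Credit: 5% of the $41,450 excess over $322,300 is $2,072.50 ≥ base, so the credit is $0.
Zara ($322,600): Earned Income Credit: 5% of the $300 excess over $322,300 is $15; credit = $750 − $15 = $735.
Difference: |$0 − $735| = $735.

$735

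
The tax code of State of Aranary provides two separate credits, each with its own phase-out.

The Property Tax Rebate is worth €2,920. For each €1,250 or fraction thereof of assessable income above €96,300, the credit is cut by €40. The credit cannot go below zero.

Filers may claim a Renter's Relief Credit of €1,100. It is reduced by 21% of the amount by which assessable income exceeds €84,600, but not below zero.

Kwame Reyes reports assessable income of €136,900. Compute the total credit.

Property Tax Rebate: income exceeds €96,300 by €40,600, which is 33 full-or-partial €1,250 increments; reduction = 33 × €40 = €1,320, leaving €1,600.
Renter's Relief Credit: 21% of the €52,300 excess over €84,600 is €10,983 ≥ base, so the credit is €0.
Total: €1,600 + €0 = €1,600.

€1,600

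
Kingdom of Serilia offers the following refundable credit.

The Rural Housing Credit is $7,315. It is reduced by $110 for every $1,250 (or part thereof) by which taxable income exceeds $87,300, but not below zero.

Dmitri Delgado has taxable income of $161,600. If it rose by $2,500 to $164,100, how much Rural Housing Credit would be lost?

$220

At $161,600 — income exceeds $87,300 by $74,300, which is 60 full-or-partial $1,250 increments; reduction = 60 × $110 = $6,600, leaving $715.
At $164,100 — income exceeds $87,300 by $76,800, which is 62 full-or-partial $1,250 increments; reduction = 62 × $110 = $6,820, leaving $495.
Lost: $715 − $495 = $220.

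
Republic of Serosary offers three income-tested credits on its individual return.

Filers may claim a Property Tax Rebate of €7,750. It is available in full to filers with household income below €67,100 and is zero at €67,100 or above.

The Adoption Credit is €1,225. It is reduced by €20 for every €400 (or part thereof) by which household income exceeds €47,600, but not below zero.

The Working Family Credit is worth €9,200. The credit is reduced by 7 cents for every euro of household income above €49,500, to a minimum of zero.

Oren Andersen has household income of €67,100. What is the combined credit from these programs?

Property Tax Rebate: €67,100 meets or exceeds the €67,100 cutoff, so the credit is €0.
Adoption Credit: income exceeds €47,600 by €19,500, which is 49 full-or-partial €400 increments; reduction = 49 × €20 = €980, leaving €245.
Working Family Credit: 7% of the €17,600 excess over €49,500 is €1,232; credit = €9,200 − €1,232 = €7,968.
Total: €0 + €245 + €7,968 = €8,213.

€8,213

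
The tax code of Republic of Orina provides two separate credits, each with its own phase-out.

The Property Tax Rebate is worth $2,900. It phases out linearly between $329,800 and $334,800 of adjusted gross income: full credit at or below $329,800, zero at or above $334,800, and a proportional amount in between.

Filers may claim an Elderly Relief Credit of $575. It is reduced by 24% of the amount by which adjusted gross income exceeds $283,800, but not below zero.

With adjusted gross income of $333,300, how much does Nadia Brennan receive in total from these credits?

Property Tax Rebate: $333,300 is $3,500 into a $5,000 phase-out range, leaving 1,500/5,000 of the credit: $2,900 × 1,500/5,000 = $870.
Elderly Relief Credit: 24% of the $49,500 excess over $283,800 is $11,880 ≥ base, so the credit is $0.
Total: $870 + $0 = $870.

$870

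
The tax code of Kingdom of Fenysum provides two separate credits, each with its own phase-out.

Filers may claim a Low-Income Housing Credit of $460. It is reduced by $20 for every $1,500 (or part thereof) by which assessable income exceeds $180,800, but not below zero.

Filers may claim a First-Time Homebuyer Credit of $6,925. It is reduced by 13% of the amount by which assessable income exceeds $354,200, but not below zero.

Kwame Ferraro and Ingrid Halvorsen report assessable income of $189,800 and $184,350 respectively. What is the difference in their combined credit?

$60

Kwame ($189,800): Low-Income Housing Credit: income exceeds $180,800 by $9,000, which is 6 full-or-partial $1,500 increments; reduction = 6 × $20 = $120, leaving $340. First-Time Homebuyer Credit: $189,800 is at or below the $354,200 threshold, so the full $6,925 applies. total $340 + $6,925 = $7,265
Ingrid ($184,350): Low-Income Housing Credit: income exceeds $180,800 by $3,550, which is 3 full-or-partial $1,500 increments; reduction = 3 × $20 = $60, leaving $400. First-Time Homebuyer Credit: $184,350 is at or below the $354,200 threshold, so the full $6,925 applies. total $400 + $6,925 = $7,325
Difference: |$7,265 − $7,325| = $60.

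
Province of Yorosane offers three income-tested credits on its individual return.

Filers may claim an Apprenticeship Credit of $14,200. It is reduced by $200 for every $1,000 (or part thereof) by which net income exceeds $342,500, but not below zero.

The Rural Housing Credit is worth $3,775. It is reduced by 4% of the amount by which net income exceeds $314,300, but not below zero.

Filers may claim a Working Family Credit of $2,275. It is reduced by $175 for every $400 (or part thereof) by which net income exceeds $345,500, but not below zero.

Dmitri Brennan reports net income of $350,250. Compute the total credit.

Apprenticeship Credit: income exceeds $342,500 by $7,750, which is 8 full-or-partial $1,000 increments; reduction = 8 × $200 = $1,600, leaving $12,600.
Rural Housing Credit: 4% of the $35,950 excess over $314,300 is $1,438; credit = $3,775 − $1,438 = $2,337.
Working Family Credit: income exceeds $345,500 by $4,750, which is 12 full-or-partial $400 increments; reduction = 12 × $175 = $2,100, leaving $175.
Total: $12,600 + $2,337 + $175 = $15,112.

$15,112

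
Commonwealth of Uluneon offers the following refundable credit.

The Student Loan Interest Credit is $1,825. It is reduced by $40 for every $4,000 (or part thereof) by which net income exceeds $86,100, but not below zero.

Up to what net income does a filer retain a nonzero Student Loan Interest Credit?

After 45 increments the reduction is 45 × $40 = $1,800, leaving $25; one more increment wipes it out. Increment 45 ends at excess 45 × $4,000 = $180,000, so the highest qualifying income is $86,100 + $180,000 = $266,100.

$266,100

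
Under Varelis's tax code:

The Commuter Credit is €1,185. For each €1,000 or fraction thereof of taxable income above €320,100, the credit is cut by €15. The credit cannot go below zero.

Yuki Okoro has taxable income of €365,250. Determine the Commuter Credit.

Commuter Credit: income exceeds €320,100 by €45,150, which is 46 full-or-partial €1,000 increments; reduction = 46 × €15 = €690, leaving €495.

€495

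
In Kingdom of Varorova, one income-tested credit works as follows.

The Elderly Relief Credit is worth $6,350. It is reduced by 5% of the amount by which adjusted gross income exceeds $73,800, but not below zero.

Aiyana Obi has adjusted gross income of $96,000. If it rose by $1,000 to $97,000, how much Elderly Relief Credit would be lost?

$50

At $96,000 — 5% of the $22,200 excess over $73,800 is $1,110; credit = $6,350 − $1,110 = $5,240.
At $97,000 — 5% of the $23,200 excess over $73,800 is $1,160; credit = $6,350 − $1,160 = $5,190.
Lost: $5,240 − $5,190 = $50.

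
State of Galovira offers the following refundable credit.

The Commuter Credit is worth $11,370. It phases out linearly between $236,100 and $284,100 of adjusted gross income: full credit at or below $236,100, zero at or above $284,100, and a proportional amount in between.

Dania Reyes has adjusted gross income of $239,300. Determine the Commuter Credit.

$10,612

Commuter Credit: $239,300 is $3,200 into a $48,000 phase-out range, leaving 44,800/48,000 of the credit: $11,370 × 44,800/48,000 = $10,612.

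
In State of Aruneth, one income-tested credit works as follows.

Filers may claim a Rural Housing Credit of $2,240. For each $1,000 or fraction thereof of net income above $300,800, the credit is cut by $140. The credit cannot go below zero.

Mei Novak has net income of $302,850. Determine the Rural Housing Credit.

Rural Housing Credit: income exceeds $300,800 by $2,050, which is 3 full-or-partial $1,000 increments; reduction = 3 × $140 = $420, leaving $1,820.

$1,820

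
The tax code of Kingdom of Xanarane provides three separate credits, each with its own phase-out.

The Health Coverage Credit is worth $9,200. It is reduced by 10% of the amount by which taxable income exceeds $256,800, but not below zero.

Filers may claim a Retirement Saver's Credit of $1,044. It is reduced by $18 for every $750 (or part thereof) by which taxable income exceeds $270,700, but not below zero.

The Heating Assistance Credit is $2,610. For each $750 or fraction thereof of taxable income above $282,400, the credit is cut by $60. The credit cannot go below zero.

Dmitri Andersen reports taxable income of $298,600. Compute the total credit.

Health Coverage Credit: 10% of the $41,800 excess over $256,800 is $4,180; credit = $9,200 − $4,180 = $5,020.
Retirement Saver's Credit: income exceeds $270,700 by $27,900, which is 38 full-or-partial $750 increments; reduction = 38 × $18 = $684, leaving $360.
Heating Assistance Credit: income exceeds $282,400 by $16,200, which is 22 full-or-partial $750 increments; reduction = 22 × $60 = $1,320, leaving $1,290.
Total: $5,020 + $360 + $1,290 = $6,670.

$6,670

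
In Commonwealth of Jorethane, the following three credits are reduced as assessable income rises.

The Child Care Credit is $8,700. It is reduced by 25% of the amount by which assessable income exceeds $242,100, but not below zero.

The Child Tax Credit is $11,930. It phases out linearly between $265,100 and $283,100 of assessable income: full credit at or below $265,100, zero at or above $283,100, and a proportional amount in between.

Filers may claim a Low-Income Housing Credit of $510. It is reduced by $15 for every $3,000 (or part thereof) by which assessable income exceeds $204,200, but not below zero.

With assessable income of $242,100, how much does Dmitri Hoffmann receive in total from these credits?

$20,945

Child Care Credit: $242,100 is at or below the $242,100 threshold, so the full $8,700 applies.
Child Tax Credit: $242,100 is at or below the $265,100 threshold, so the full $11,930 applies.
Low-Income Housing Credit: income exceeds $204,200 by $37,900, which is 13 full-or-partial $3,000 increments; reduction = 13 × $15 = $195, leaving $315.
Total: $8,700 + $11,930 + $315 = $20,945.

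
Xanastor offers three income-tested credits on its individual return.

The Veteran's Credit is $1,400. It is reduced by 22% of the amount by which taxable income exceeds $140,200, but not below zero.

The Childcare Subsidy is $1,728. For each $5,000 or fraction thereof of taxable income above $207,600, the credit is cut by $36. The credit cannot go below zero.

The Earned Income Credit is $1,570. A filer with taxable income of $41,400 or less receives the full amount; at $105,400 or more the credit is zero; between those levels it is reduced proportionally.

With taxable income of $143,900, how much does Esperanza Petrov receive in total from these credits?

Veteran's Credit: 22% of the $3,700 excess over $140,200 is $814; credit = $1,400 − $814 = $586.
Childcare Subsidy: $143,900 is at or below the $207,600 threshold, so the full $1,728 applies.
Earned Income Credit: $143,900 is at or above $105,400, so the credit is $0.
Total: $586 + $1,728 + $0 = $2,314.

$2,314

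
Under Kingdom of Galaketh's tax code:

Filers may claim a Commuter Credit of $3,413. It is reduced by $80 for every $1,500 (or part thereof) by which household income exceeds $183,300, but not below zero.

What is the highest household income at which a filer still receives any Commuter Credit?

$246,300

After 42 increments the reduction is 42 × $80 = $3,360, leaving $53; one more increment wipes it out. Increment 42 ends at excess 42 × $1,500 = $63,000, so the highest qualifying income is $183,300 + $63,000 = $246,300.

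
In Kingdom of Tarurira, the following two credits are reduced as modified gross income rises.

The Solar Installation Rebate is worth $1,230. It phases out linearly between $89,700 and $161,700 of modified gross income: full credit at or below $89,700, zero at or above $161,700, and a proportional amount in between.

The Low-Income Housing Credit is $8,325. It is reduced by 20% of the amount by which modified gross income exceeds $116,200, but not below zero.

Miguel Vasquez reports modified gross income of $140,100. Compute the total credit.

$3,914

Solar Installation Rebate: $140,100 is $50,400 into a $72,000 phase-out range, leaving 21,600/72,000 of the credit: $1,230 × 21,600/72,000 = $369.
Low-Income Housing Credit: 20% of the $23,900 excess over $116,200 is $4,780; credit = $8,325 − $4,780 = $3,545.
Total: $369 + $3,545 = $3,914.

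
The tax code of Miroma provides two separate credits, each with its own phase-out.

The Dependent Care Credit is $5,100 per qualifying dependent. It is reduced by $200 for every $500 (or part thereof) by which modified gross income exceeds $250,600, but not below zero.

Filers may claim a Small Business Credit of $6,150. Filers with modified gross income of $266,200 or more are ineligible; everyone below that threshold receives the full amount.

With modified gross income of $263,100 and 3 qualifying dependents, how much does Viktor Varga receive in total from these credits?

$16,450

Dependent Care Credit: base = 3 × $5,100 = $15,300. income exceeds $250,600 by $12,500, which is 25 full-or-partial $500 increments; reduction = 25 × $200 = $5,000, leaving $10,300.
Small Business Credit: $263,100 is below the $266,200 cutoff, so the full $6,150 applies.
Total: $10,300 + $6,150 = $16,450.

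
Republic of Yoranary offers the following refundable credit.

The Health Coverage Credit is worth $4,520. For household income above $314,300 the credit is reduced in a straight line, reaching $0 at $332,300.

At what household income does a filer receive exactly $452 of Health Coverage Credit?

$452 is 452/4,520 of the full $4,520, so 4,068/4,520 of the $18,000 range has been used: income = $314,300 + $18,000 × 4,068/4,520 = $330,500.

$330,500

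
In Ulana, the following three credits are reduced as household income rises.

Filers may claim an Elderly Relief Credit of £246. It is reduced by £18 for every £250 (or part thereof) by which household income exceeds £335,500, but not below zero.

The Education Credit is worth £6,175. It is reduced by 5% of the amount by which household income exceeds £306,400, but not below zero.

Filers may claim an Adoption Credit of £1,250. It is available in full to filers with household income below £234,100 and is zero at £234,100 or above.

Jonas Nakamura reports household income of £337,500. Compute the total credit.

£4,722

Elderly Relief Credit: income exceeds £335,500 by £2,000, which is 8 full-or-partial £250 increments; reduction = 8 × £18 = £144, leaving £102.
Education Credit: 5% of the £31,100 excess over £306,400 is £1,555; credit = £6,175 − £1,555 = £4,620.
Adoption Credit: £337,500 meets or exceeds the £234,100 cutoff, so the credit is £0.
Total: £102 + £4,620 + £0 = £4,722.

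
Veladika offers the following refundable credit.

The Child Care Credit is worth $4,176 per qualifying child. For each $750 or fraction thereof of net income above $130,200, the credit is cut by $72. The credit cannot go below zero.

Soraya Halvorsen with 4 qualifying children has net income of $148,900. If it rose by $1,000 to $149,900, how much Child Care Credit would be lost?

At $148,900 — base = 4 × $4,176 = $16,704. income exceeds $130,200 by $18,700, which is 25 full-or-partial $750 increments; reduction = 25 × $72 = $1,800, leaving $14,904.
At $149,900 — base = 4 × $4,176 = $16,704. income exceeds $130,200 by $19,700, which is 27 full-or-partial $750 increments; reduction = 27 × $72 = $1,944, leaving $14,760.
Lost: $14,904 − $14,760 = $144.

$144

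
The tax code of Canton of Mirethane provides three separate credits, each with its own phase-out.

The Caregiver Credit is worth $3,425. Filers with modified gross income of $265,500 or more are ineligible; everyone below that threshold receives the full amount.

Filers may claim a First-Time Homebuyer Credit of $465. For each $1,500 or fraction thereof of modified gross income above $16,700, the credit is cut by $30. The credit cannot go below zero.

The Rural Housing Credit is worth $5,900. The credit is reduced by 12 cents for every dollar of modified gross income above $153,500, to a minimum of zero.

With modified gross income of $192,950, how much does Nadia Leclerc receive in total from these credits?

$4,591

Caregiver Credit: $192,950 is below the $265,500 cutoff, so the full $3,425 applies.
First-Time Homebuyer Credit: income exceeds $16,700 by $176,250 → 118 increments × $30 = $3,540 ≥ base, so the credit is $0.
Rural Housing Credit: 12% of the $39,450 excess over $153,500 is $4,734; credit = $5,900 − $4,734 = $1,166.
Total: $3,425 + $0 + $1,166 = $4,591.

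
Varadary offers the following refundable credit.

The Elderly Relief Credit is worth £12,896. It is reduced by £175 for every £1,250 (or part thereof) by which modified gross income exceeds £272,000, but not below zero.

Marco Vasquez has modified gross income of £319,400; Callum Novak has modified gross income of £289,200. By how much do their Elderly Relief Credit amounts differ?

£4,200

Marco (£319,400): Elderly Relief Credit: income exceeds £272,000 by £47,400, which is 38 full-or-partial £1,250 increments; reduction = 38 × £175 = £6,650, leaving £6,246.
Callum (£289,200): Elderly Relief Credit: income exceeds £272,000 by £17,200, which is 14 full-or-partial £1,250 increments; reduction = 14 × £175 = £2,450, leaving £10,446.
Difference: |£6,246 − £10,446| = £4,200.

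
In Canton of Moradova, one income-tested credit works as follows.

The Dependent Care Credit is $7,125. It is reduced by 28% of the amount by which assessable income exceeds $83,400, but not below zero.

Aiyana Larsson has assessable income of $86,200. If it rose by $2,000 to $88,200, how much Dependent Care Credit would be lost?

At $86,200 — 28% of the $2,800 excess over $83,400 is $784; credit = $7,125 − $784 = $6,341.
At $88,200 — 28% of the $4,800 excess over $83,400 is $1,344; credit = $7,125 − $1,344 = $5,781.
Lost: $6,341 − $5,781 = $560.

$560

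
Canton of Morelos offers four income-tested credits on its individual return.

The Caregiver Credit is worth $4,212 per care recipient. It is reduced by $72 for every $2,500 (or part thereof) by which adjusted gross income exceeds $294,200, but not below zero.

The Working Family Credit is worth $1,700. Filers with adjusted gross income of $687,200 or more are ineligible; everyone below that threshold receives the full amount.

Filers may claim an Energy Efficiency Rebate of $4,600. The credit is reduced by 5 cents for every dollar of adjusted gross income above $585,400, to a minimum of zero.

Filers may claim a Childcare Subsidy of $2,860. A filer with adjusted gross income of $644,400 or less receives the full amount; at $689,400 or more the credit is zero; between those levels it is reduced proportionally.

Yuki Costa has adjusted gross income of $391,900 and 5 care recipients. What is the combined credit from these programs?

$27,340

Caregiver Credit: base = 5 × $4,212 = $21,060. income exceeds $294,200 by $97,700, which is 40 full-or-partial $2,500 increments; reduction = 40 × $72 = $2,880, leaving $18,180.
Working Family Credit: $391,900 is below the $687,200 cutoff, so the full $1,700 applies.
Energy Efficiency Rebate: $391,900 is at or below the $585,400 threshold, so the full $4,600 applies.
Childcare Subsidy: $391,900 is at or below the $644,400 threshold, so the full $2,860 applies.
Total: $18,180 + $1,700 + $4,600 + $2,860 = $27,340.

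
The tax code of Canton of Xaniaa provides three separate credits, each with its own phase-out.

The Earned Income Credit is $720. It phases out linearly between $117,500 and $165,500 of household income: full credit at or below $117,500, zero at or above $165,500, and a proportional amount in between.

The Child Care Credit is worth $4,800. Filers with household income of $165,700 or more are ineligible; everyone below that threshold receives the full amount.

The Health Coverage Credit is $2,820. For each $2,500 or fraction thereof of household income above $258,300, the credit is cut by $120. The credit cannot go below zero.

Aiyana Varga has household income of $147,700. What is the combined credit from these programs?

$7,887

Earned Income Credit: $147,700 is $30,200 into a $48,000 phase-out range, leaving 17,800/48,000 of the credit: $720 × 17,800/48,000 = $267.
Child Care Credit: $147,700 is below the $165,700 cutoff, so the full $4,800 applies.
Health Coverage Credit: $147,700 is at or below the $258,300 threshold, so the full $2,820 applies.
Total: $267 + $4,800 + $2,820 = $7,887.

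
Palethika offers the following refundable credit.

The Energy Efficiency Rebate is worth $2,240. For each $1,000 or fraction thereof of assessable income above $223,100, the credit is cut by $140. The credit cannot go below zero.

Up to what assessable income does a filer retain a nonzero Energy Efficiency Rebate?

After 15 increments the reduction is 15 × $140 = $2,100, leaving $140; one more increment wipes it out. Increment 15 ends at excess 15 × $1,000 = $15,000, so the highest qualifying income is $223,100 + $15,000 = $238,100.

$238,100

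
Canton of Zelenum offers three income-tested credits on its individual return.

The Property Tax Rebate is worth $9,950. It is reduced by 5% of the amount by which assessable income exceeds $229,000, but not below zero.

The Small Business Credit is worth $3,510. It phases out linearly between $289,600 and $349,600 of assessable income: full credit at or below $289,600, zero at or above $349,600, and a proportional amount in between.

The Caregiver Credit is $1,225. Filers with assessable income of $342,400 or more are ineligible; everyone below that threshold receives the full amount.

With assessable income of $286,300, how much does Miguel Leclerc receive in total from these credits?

Property Tax Rebate: 5% of the $57,300 excess over $229,000 is $2,865; credit = $9,950 − $2,865 = $7,085.
Small Business Credit: $286,300 is at or below the $289,600 threshold, so the full $3,510 applies.
Caregiver Credit: $286,300 is below the $342,400 cutoff, so the full $1,225 applies.
Total: $7,085 + $3,510 + $1,225 = $11,820.

$11,820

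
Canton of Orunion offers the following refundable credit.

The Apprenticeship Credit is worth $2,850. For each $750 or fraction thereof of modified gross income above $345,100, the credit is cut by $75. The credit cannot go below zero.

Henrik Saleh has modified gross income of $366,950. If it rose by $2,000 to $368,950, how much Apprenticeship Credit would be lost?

At $366,950 — income exceeds $345,100 by $21,850, which is 30 full-or-partial $750 increments; reduction = 30 × $75 = $2,250, leaving $600.
At $368,950 — income exceeds $345,100 by $23,850, which is 32 full-or-partial $750 increments; reduction = 32 × $75 = $2,400, leaving $450.
Lost: $600 − $450 = $150.

$150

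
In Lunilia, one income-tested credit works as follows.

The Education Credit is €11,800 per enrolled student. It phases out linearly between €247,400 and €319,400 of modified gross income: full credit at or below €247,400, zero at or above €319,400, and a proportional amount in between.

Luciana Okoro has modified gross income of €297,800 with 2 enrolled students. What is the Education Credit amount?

€7,080

Education Credit: base = 2 × €11,800 = €23,600. €297,800 is €50,400 into a €72,000 phase-out range, leaving 21,600/72,000 of the credit: €23,600 × 21,600/72,000 = €7,080.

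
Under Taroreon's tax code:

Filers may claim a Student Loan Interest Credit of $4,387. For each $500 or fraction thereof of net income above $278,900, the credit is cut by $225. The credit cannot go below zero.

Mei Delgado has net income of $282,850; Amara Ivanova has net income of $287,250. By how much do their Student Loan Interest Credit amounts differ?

$2,025

Mei ($282,850): Student Loan Interest Credit: income exceeds $278,900 by $3,950, which is 8 full-or-partial $500 increments; reduction = 8 × $225 = $1,800, leaving $2,587.
Amara ($287,250): Student Loan Interest Credit: income exceeds $278,900 by $8,350, which is 17 full-or-partial $500 increments; reduction = 17 × $225 = $3,825, leaving $562.
Difference: |$2,587 − $562| = $2,025.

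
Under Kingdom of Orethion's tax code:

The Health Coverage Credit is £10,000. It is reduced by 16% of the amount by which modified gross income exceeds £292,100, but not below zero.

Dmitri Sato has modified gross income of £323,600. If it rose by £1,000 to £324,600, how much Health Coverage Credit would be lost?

£160

At £323,600 — 16% of the £31,500 excess over £292,100 is £5,040; credit = £10,000 − £5,040 = £4,960.
At £324,600 — 16% of the £32,500 excess over £292,100 is £5,200; credit = £10,000 − £5,200 = £4,800.
Lost: £4,960 − £4,800 = £160.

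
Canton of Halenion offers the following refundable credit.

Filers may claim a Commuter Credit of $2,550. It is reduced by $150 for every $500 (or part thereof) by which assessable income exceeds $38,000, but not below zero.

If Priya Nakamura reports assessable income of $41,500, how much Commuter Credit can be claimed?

Commuter Credit: income exceeds $38,000 by $3,500, which is 7 full-or-partial $500 increments; reduction = 7 × $150 = $1,050, leaving $1,500.

$1,500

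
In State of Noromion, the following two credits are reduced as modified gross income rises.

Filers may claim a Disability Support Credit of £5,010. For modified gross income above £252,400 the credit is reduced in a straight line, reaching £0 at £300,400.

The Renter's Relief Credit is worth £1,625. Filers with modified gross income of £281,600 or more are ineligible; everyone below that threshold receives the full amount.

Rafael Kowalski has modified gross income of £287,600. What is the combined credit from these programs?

£1,336

Disability Support Credit: £287,600 is £35,200 into a £48,000 phase-out range, leaving 12,800/48,000 of the credit: £5,010 × 12,800/48,000 = £1,336.
Renter's Relief Credit: £287,600 meets or exceeds the £281,600 cutoff, so the credit is £0.
Total: £1,336 + £0 = £1,336.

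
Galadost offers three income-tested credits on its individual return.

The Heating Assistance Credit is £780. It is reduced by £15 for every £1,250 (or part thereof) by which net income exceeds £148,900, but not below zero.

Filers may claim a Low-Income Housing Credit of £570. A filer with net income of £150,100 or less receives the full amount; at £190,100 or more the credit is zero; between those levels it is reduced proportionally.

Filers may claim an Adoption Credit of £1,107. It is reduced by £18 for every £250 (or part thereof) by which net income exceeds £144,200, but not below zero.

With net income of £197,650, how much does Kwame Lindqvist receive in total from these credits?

Heating Assistance Credit: income exceeds £148,900 by £48,750, which is 39 full-or-partial £1,250 increments; reduction = 39 × £15 = £585, leaving £195.
Low-Income Housing Credit: £197,650 is at or above £190,100, so the credit is £0.
Adoption Credit: income exceeds £144,200 by £53,450 → 214 increments × £18 = £3,852 ≥ base, so the credit is £0.
Total: £195 + £0 + £0 = £195.

£195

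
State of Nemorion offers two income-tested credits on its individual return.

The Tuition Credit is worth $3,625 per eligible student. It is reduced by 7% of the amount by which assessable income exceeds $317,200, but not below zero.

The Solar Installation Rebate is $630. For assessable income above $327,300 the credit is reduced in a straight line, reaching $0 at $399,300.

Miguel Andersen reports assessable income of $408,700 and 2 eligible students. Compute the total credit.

$845

Tuition Credit: base = 2 × $3,625 = $7,250. 7% of the $91,500 excess over $317,200 is $6,405; credit = $7,250 − $6,405 = $845.
Solar Installation Rebate: $408,700 is at or above $399,300, so the credit is $0.
Total: $845 + $0 = $845.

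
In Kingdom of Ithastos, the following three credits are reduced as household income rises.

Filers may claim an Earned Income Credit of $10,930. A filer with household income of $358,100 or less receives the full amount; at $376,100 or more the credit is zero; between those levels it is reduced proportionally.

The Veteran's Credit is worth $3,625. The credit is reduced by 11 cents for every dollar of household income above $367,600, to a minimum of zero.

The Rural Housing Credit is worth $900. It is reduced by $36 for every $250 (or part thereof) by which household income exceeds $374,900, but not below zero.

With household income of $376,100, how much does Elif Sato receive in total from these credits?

Earned Income Credit: $376,100 is at or above $376,100, so the credit is $0.
Veteran's Credit: 11% of the $8,500 excess over $367,600 is $935; credit = $3,625 − $935 = $2,690.
Rural Housing Credit: income exceeds $374,900 by $1,200, which is 5 full-or-partial $250 increments; reduction = 5 × $36 = $180, leaving $720.
Total: $0 + $2,690 + $720 = $3,410.

$3,410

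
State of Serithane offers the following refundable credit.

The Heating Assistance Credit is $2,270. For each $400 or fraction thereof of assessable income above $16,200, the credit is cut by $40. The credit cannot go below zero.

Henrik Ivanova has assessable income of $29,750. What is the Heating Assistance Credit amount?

Heating Assistance Credit: income exceeds $16,200 by $13,550, which is 34 full-or-partial $400 increments; reduction = 34 × $40 = $1,360, leaving $910.

$910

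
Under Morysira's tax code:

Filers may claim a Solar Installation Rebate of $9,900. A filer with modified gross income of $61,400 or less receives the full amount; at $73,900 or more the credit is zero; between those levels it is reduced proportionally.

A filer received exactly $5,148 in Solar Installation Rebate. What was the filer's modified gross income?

$5,148 is 5,148/9,900 of the full $9,900, so 4,752/9,900 of the $12,500 range has been used: income = $61,400 + $12,500 × 4,752/9,900 = $67,400.

$67,400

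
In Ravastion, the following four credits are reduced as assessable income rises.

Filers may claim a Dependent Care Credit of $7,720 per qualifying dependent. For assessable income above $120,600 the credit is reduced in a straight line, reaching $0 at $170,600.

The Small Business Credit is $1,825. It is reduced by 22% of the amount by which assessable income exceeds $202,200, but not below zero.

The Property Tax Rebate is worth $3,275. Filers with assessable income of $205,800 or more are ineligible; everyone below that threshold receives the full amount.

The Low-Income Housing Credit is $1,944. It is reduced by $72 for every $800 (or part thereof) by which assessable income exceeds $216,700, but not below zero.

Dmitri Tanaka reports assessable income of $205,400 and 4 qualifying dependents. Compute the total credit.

Dependent Care Credit: base = 4 × $7,720 = $30,880. $205,400 is at or above $170,600, so the credit is $0.
Small Business Credit: 22% of the $3,200 excess over $202,200 is $704; credit = $1,825 − $704 = $1,121.
Property Tax Rebate: $205,400 is below the $205,800 cutoff, so the full $3,275 applies.
Low-Income Housing Credit: $205,400 is at or below the $216,700 threshold, so the full $1,944 applies.
Total: $0 + $1,121 + $3,275 + $1,944 = $6,340.

$6,340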